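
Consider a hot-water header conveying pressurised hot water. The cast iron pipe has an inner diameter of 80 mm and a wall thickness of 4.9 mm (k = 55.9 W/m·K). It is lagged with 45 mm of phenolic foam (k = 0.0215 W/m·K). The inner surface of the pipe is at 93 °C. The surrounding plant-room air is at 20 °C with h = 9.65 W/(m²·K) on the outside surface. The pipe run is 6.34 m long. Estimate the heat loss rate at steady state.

Q ≈ 86.9 W

For a radial system each layer contributes R = ln(r_out/r_in)/(2πkL); films add R = 1/(hA).
R_cast iron pipe wall = ln(44.9/40)/(2π×55.9×6.34) = 5.189×10^-5 K/W
R_phenolic foam = ln(89.9/44.9)/(2π×0.0215×6.34) = 0.8106 K/W
R_outer film = 1/(h_o·2πr_oL) = 1/(9.65×2π×0.0899×6.34) = 0.02894 K/W
R_total = 0.8396 K/W
Q = ΔT/R_total = 73/0.8396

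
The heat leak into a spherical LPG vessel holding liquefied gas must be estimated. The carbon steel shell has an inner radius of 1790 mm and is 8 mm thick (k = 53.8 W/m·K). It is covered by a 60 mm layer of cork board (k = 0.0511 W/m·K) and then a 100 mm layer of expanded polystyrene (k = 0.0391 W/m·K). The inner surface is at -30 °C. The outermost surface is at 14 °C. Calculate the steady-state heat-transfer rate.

Q ≈ 524 W

Each spherical layer contributes R = (1/r_i − 1/r_o)/(4πk):
R_carbon steel shell = (1/1.79 − 1/1.798)/(4π×53.8) = 3.677×10^-6 K/W
R_cork board = (1/1.798 − 1/1.858)/(4π×0.0511) = 0.02797 K/W
R_expanded polystyrene = (1/1.858 − 1/1.958)/(4π×0.0391) = 0.05594 K/W
R_total = 0.08392 K/W
Q = ΔT/R_total = 44/0.08392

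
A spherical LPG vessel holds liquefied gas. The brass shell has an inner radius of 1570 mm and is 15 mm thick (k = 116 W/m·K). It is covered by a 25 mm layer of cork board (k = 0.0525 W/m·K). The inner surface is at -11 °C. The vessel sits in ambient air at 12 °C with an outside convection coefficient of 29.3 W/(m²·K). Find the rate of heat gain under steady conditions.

For a spherical shell R = (1/r₁ − 1/r₂)/(4πk); film R = 1/(h·4πr²). In series:
R_brass shell = (1/1.57 − 1/1.585)/(4π×116) = 4.135×10^-6 K/W
R_cork board = (1/1.585 − 1/1.61)/(4π×0.0525) = 0.01485 K/W
R_outer film = 1/(h·4πr_o²) = 1/(29.3×4π×1.61²) = 0.001048 K/W
R_total = 0.0159 K/W
Q = ΔT/R_total = 23/0.0159

Q ≈ 1450 W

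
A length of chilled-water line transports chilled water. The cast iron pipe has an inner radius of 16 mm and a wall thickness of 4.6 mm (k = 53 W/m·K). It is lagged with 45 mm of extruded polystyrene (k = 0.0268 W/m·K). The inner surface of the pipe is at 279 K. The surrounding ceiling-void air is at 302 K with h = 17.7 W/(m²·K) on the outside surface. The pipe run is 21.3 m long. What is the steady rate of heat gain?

Radial resistances (cylindrical: R_cond = ln(r_o/r_i)/(2πkL), R_conv = 1/(h·2πrL)):
R_cast iron pipe wall = ln(20.6/16)/(2π×53×21.3) = 3.563×10^-5 K/W
R_extruded polystyrene = ln(65.6/20.6)/(2π×0.0268×21.3) = 0.3229 K/W
R_outer film = 1/(h_o·2πr_oL) = 1/(17.7×2π×0.0656×21.3) = 0.006435 K/W
R_total = 0.3294 K/W
Q = ΔT/R_total = 23/0.3294

Q ≈ 69.8 W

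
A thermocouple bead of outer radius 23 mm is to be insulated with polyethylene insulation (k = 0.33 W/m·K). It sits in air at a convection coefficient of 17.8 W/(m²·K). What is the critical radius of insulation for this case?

For a sphere r_cr = 2k/h = 2×0.33/17.8
r_cr = 37.1 mm; since the bare radius (23 mm) is below r_cr, adding a thin layer of insulation will *increase* heat loss.

r_cr ≈ 37.1 mm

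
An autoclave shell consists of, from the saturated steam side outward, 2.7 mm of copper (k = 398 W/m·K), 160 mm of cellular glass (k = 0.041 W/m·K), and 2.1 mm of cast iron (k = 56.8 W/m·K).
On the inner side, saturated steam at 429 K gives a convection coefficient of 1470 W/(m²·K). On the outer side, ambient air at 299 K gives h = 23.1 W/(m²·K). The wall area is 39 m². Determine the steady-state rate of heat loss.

Series thermal resistances:
R_inner film = 1/(h_i·A) = 1/(1470×39) = 1.744×10^-5 K/W
R_copper = L/(kA) = 0.0027/(398×39) = 1.739×10^-7 K/W
R_cellular glass = L/(kA) = 0.16/(0.041×39) = 0.1001 K/W
R_cast iron = L/(kA) = 0.0021/(56.8×39) = 9.48×10^-7 K/W
R_outer film = 1/(h_o·A) = 1/(23.1×39) = 0.00111 K/W
R_total = 0.1012 K/W
Q = ΔT / R_total = 130 / 0.1012

Q ≈ 1280 W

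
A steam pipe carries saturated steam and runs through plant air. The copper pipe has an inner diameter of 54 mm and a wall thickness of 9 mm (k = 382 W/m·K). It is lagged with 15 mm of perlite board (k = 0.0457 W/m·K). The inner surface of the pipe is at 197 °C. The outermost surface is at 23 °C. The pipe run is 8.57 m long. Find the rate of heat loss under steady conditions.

Cylindrical conduction, so R = ln(r₂/r₁)/(2πkL) per layer, in series:
R_copper pipe wall = ln(36/27)/(2π×382×8.57) = 1.399×10^-5 K/W
R_perlite board = ln(51/36)/(2π×0.0457×8.57) = 0.1415 K/W
R_total = 0.1416 K/W
Q = ΔT/R_total = 174/0.1416

Q ≈ 1230 W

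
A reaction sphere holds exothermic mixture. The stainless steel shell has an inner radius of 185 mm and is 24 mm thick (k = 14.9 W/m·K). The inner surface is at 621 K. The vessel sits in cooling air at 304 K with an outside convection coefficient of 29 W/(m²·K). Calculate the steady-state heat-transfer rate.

Radial (spherical) resistances in series:
R_stainless steel shell = (1/0.185 − 1/0.209)/(4π×14.9) = 0.003315 K/W
R_outer film = 1/(h·4πr_o²) = 1/(29×4π×0.209²) = 0.06282 K/W
R_total = 0.06614 K/W
Q = ΔT/R_total = 317/0.06614

Q ≈ 4790 W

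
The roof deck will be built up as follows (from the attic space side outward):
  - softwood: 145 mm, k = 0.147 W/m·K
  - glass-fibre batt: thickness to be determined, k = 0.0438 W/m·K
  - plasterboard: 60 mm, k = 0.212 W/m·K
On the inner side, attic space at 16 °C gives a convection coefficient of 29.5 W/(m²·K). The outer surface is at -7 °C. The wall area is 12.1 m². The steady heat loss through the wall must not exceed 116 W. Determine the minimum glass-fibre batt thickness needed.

L ≈ 48 mm

Using the resistance-network approach (series):
R_inner film = 1/(h_i·A) = 1/(29.5×12.1) = 0.002802 K/W
R_softwood = L/(kA) = 0.145/(0.147×12.1) = 0.08152 K/W
R_plasterboard = L/(kA) = 0.06/(0.212×12.1) = 0.02339 K/W
Sum of the known resistances R_other = 0.1077 K/W
Required total resistance R_tot = ΔT/Q_allow = 23/116 = 0.1983 K/W
R_glass-fibre batt = R_tot − R_other = 0.09056 K/W
L = R·k·A = 0.09056×0.0438×12.1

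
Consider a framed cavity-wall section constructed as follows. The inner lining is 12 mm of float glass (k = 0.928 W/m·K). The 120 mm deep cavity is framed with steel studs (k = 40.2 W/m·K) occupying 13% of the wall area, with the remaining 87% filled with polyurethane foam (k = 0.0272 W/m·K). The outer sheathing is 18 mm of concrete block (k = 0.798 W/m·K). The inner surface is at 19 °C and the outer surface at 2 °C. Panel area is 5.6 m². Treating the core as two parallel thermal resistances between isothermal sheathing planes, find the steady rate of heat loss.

Q ≈ 1630 W

Sheathing layers in series; stud and cavity paths in parallel between them.
R_inner = 0.012/(0.928×5.6) = 0.002309 K/W
R_stud  = 0.12/(40.2×0.13×5.6) = 0.0041 K/W
R_cav   = 0.12/(0.0272×0.87×5.6) = 0.9055 K/W
1/R_core = 1/R_stud + 1/R_cav → R_core = 0.004082 K/W
R_outer = 0.018/(0.798×5.6) = 0.004028 K/W
R_total = 0.01042 K/W
Q = ΔT/R_total = 17/0.01042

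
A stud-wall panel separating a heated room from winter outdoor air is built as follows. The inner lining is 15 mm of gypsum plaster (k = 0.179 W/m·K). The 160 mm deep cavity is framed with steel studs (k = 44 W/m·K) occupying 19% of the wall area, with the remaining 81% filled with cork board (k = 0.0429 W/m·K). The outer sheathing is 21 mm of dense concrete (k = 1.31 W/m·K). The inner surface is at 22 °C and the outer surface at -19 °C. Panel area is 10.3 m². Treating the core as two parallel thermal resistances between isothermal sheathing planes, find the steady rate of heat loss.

Sheathing layers in series; stud and cavity paths in parallel between them.
R_inner = 0.015/(0.179×10.3) = 0.008136 K/W
R_stud  = 0.16/(44×0.19×10.3) = 0.001858 K/W
R_cav   = 0.16/(0.0429×0.81×10.3) = 0.447 K/W
1/R_core = 1/R_stud + 1/R_cav → R_core = 0.00185 K/W
R_outer = 0.021/(1.31×10.3) = 0.001556 K/W
R_total = 0.01154 K/W
Q = ΔT/R_total = 41/0.01154

Q ≈ 3550 W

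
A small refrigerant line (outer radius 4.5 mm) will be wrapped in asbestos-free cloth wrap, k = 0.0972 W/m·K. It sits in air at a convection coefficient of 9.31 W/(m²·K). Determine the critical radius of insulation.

For a cylinder r_cr = k/h = 0.0972/9.31
r_cr = 10.4 mm; since the bare radius (4.5 mm) is below r_cr, adding a thin layer of insulation will *increase* heat loss.

r_cr ≈ 10.4 mm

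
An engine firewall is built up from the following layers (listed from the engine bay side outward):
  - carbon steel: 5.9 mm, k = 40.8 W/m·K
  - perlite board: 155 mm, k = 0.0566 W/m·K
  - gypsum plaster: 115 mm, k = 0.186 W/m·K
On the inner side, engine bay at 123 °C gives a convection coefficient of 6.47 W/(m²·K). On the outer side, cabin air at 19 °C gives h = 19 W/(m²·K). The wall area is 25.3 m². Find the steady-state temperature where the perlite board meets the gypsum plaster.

Treating each layer as a thermal resistance in series:
R_inner film = 1/(h_i·A) = 1/(6.47×25.3) = 0.006109 K/W
R_carbon steel = L/(kA) = 0.0059/(40.8×25.3) = 5.716×10^-6 K/W
R_perlite board = L/(kA) = 0.155/(0.0566×25.3) = 0.1082 K/W
R_gypsum plaster = L/(kA) = 0.115/(0.186×25.3) = 0.02444 K/W
R_outer film = 1/(h_o·A) = 1/(19×25.3) = 0.00208 K/W
R_total = 0.1409 K/W;  Q = ΔT/R_total = 104/0.1409 = 738.2 W
T_interface = T_inner − Q·ΣR(inner→interface) = 123 − 738×0.1144

T ≈ 38.6 °C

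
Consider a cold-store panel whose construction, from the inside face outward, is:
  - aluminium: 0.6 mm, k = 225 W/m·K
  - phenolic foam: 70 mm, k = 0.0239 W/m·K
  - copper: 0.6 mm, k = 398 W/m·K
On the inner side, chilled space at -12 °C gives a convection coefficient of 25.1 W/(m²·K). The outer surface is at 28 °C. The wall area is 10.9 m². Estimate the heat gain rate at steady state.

Q ≈ 147 W

Treating each layer as a thermal resistance in series:
R_inner film = 1/(h_i·A) = 1/(25.1×10.9) = 0.003655 K/W
R_aluminium = L/(kA) = 0.0006/(225×10.9) = 2.446×10^-7 K/W
R_phenolic foam = L/(kA) = 0.07/(0.0239×10.9) = 0.2687 K/W
R_copper = L/(kA) = 0.0006/(398×10.9) = 1.383×10^-7 K/W
R_total = 0.2724 K/W
Q = ΔT / R_total = 40 / 0.2724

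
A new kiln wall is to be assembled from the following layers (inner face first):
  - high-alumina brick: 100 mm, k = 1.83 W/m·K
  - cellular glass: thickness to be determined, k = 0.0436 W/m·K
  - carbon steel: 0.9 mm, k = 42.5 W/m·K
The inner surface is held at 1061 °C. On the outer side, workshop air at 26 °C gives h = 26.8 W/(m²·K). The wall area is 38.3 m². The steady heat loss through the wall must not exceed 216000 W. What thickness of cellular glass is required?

Treating each layer as a thermal resistance in series:
R_high-alumina brick = L/(kA) = 0.1/(1.83×38.3) = 0.001427 K/W
R_carbon steel = L/(kA) = 0.0009/(42.5×38.3) = 5.529×10^-7 K/W
R_outer film = 1/(h_o·A) = 1/(26.8×38.3) = 9.742×10^-4 K/W
Sum of the known resistances R_other = 0.002402 K/W
Required total resistance R_tot = ΔT/Q_allow = 1035/216000 = 0.004792 K/W
R_cellular glass = R_tot − R_other = 0.00239 K/W
L = R·k·A = 0.00239×0.0436×38.3

L ≈ 3.99 mm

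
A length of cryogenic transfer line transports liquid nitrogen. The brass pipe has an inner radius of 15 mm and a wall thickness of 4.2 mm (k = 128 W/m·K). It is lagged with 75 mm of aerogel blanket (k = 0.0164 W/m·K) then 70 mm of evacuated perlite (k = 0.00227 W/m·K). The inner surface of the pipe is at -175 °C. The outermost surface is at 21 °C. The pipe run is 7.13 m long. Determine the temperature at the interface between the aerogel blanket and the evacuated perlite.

Per-layer cylindrical resistances, series-summed:
R_brass pipe wall = ln(19.2/15)/(2π×128×7.13) = 4.305×10^-5 K/W
R_aerogel blanket = ln(94.2/19.2)/(2π×0.0164×7.13) = 2.165 K/W
R_evacuated perlite = ln(164.2/94.2)/(2π×0.00227×7.13) = 5.464 K/W
R_total = 7.629 K/W
Q = ΔT/R_total = 196/7.629
Q = 25.7 W
T_interface = T_inner + Q·ΣR(inner→interface) = -175 + 25.7×2.165

T ≈ -119 °C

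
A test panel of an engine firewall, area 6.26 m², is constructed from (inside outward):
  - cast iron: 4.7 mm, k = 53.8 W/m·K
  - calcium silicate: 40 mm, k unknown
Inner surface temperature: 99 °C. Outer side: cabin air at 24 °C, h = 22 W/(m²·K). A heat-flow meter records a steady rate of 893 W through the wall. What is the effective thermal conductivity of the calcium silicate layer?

Thermal resistances in series:
R_cast iron = L/(kA) = 0.0047/(53.8×6.26) = 1.396×10^-5 K/W
R_outer film = 1/(h_o·A) = 1/(22×6.26) = 0.007261 K/W
Sum of known resistances R_other = 0.007275 K/W
Total R = ΔT/Q = 75/893 = 0.08399 K/W
R_calcium silicate = R_total − R_other = 0.07671 K/W
k = L/(R·A) = 0.04/(0.07671×6.26)

k ≈ 0.0833 W/(m·K)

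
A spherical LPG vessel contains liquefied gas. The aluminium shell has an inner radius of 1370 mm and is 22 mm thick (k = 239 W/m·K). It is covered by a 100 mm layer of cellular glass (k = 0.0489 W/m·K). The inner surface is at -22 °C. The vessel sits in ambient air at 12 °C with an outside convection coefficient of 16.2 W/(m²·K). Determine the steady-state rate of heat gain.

Q ≈ 422 W

Each spherical layer contributes R = (1/r_i − 1/r_o)/(4πk):
R_aluminium shell = (1/1.37 − 1/1.392)/(4π×239) = 3.841×10^-6 K/W
R_cellular glass = (1/1.392 − 1/1.492)/(4π×0.0489) = 0.07836 K/W
R_outer film = 1/(h·4πr_o²) = 1/(16.2×4π×1.492²) = 0.002207 K/W
R_total = 0.08057 K/W
Q = ΔT/R_total = 34/0.08057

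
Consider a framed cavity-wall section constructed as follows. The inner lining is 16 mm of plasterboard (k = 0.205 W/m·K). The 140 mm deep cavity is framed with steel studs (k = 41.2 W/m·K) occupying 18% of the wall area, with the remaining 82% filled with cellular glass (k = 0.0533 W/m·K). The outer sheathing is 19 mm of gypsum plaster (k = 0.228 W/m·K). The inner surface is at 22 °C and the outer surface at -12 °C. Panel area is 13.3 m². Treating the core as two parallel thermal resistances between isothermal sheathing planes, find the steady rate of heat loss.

Q ≈ 2510 W

Sheathing layers in series; stud and cavity paths in parallel between them.
R_inner = 0.016/(0.205×13.3) = 0.005868 K/W
R_stud  = 0.14/(41.2×0.18×13.3) = 0.001419 K/W
R_cav   = 0.14/(0.0533×0.82×13.3) = 0.2408 K/W
1/R_core = 1/R_stud + 1/R_cav → R_core = 0.001411 K/W
R_outer = 0.019/(0.228×13.3) = 0.006266 K/W
R_total = 0.01355 K/W
Q = ΔT/R_total = 34/0.01355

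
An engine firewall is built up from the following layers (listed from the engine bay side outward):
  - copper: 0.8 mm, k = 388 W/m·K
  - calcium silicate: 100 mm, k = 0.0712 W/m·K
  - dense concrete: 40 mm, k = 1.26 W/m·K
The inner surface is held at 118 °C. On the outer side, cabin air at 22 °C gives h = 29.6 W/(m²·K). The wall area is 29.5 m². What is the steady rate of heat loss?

Q ≈ 1930 W

Using the resistance-network approach (series):
R_copper = L/(kA) = 0.0008/(388×29.5) = 6.989×10^-8 K/W
R_calcium silicate = L/(kA) = 0.1/(0.0712×29.5) = 0.04761 K/W
R_dense concrete = L/(kA) = 0.04/(1.26×29.5) = 0.001076 K/W
R_outer film = 1/(h_o·A) = 1/(29.6×29.5) = 0.001145 K/W
R_total = 0.04983 K/W
Q = ΔT / R_total = 96 / 0.04983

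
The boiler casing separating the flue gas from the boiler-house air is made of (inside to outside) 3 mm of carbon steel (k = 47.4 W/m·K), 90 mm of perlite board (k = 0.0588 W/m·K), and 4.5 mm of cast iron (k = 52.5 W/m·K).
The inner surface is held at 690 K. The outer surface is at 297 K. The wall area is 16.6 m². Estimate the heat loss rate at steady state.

Q ≈ 4260 W

Model the wall as resistances in series:
R_carbon steel = L/(kA) = 0.003/(47.4×16.6) = 3.813×10^-6 K/W
R_perlite board = L/(kA) = 0.09/(0.0588×16.6) = 0.09221 K/W
R_cast iron = L/(kA) = 0.0045/(52.5×16.6) = 5.164×10^-6 K/W
R_total = 0.09221 K/W
Q = ΔT / R_total = 393 / 0.09221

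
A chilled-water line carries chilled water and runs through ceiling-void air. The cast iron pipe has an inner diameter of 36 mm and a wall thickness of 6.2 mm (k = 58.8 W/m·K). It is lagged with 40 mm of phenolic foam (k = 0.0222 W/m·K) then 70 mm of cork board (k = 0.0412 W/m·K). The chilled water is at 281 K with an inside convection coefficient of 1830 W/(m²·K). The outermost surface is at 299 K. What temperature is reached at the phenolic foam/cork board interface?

T ≈ 294 K

Treating each annulus and film as a series resistance:
R_inner film = 1/(h_i·2πr₁L) = 1/(1830×2π×0.018×1) = 0.004832 K/W
R_cast iron pipe wall = ln(24.2/18)/(2π×58.8×1) = 8.011×10^-4 K/W
R_phenolic foam = ln(64.2/24.2)/(2π×0.0222×1) = 6.995 K/W
R_cork board = ln(134.2/64.2)/(2π×0.0412×1) = 2.848 K/W
R_total = 9.848 K/W
Q = ΔT/R_total = 18/9.848
Q = 1.83 W/m
T_interface = T_inner + Q·ΣR(inner→interface) = 281 + 1.83×7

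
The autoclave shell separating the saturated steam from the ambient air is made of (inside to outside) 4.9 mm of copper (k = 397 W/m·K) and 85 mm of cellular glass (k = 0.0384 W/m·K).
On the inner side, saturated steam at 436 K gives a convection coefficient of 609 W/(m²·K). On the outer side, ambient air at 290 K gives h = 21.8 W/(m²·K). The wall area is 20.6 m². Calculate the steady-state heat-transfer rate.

Q ≈ 1330 W

Model the wall as resistances in series:
R_inner film = 1/(h_i·A) = 1/(609×20.6) = 7.971×10^-5 K/W
R_copper = L/(kA) = 0.0049/(397×20.6) = 5.992×10^-7 K/W
R_cellular glass = L/(kA) = 0.085/(0.0384×20.6) = 0.1075 K/W
R_outer film = 1/(h_o·A) = 1/(21.8×20.6) = 0.002227 K/W
R_total = 0.1098 K/W
Q = ΔT / R_total = 146 / 0.1098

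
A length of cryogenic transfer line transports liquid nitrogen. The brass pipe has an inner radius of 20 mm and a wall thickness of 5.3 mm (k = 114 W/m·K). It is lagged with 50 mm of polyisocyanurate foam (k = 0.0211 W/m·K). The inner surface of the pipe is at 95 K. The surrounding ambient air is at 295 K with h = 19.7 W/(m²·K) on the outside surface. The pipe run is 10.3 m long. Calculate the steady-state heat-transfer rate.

Cylindrical conduction, so R = ln(r₂/r₁)/(2πkL) per layer, in series:
R_brass pipe wall = ln(25.3/20)/(2π×114×10.3) = 3.186×10^-5 K/W
R_polyisocyanurate foam = ln(75.3/25.3)/(2π×0.0211×10.3) = 0.7987 K/W
R_outer film = 1/(h_o·2πr_oL) = 1/(19.7×2π×0.0753×10.3) = 0.01042 K/W
R_total = 0.8092 K/W
Q = ΔT/R_total = 200/0.8092

Q ≈ 247 W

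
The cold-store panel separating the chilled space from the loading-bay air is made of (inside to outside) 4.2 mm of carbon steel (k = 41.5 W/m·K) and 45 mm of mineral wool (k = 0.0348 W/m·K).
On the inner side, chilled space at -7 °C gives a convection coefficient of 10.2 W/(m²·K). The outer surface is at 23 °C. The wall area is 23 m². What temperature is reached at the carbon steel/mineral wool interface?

Treating each layer as a thermal resistance in series:
R_inner film = 1/(h_i·A) = 1/(10.2×23) = 0.004263 K/W
R_carbon steel = L/(kA) = 0.0042/(41.5×23) = 4.4×10^-6 K/W
R_mineral wool = L/(kA) = 0.045/(0.0348×23) = 0.05622 K/W
R_total = 0.06049 K/W;  Q = ΔT/R_total = 30/0.06049 = 496 W
T_interface = T_inner + Q·ΣR(inner→interface) = -7 + 496×0.004267

T ≈ -4.88 °C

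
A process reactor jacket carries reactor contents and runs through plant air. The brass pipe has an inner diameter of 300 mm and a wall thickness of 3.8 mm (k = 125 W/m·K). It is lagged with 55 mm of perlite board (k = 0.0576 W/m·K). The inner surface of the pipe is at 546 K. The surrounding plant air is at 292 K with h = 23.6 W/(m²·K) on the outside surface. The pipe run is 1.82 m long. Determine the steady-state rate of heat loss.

Per-layer cylindrical resistances, series-summed:
R_brass pipe wall = ln(153.8/150)/(2π×125×1.82) = 1.75×10^-5 K/W
R_perlite board = ln(208.8/153.8)/(2π×0.0576×1.82) = 0.4641 K/W
R_outer film = 1/(h_o·2πr_oL) = 1/(23.6×2π×0.2088×1.82) = 0.01775 K/W
R_total = 0.4819 K/W
Q = ΔT/R_total = 254/0.4819

Q ≈ 527 W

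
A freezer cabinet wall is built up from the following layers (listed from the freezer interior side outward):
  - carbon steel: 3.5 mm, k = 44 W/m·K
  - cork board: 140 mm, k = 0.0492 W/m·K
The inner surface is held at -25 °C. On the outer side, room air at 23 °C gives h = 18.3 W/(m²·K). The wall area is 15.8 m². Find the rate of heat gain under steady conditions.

Thermal resistances in series:
R_carbon steel = L/(kA) = 0.0035/(44×15.8) = 5.035×10^-6 K/W
R_cork board = L/(kA) = 0.14/(0.0492×15.8) = 0.1801 K/W
R_outer film = 1/(h_o·A) = 1/(18.3×15.8) = 0.003459 K/W
R_total = 0.1836 K/W
Q = ΔT / R_total = 48 / 0.1836

Q ≈ 261 W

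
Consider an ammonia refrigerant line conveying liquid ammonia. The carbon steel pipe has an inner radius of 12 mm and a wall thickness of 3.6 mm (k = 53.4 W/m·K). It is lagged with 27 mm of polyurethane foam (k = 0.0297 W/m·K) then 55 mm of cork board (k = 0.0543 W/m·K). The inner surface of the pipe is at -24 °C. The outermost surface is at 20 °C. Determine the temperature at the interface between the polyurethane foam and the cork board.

T ≈ 6.32 °C

Radial resistances (cylindrical: R_cond = ln(r_o/r_i)/(2πkL), R_conv = 1/(h·2πrL)):
R_carbon steel pipe wall = ln(15.6/12)/(2π×53.4×1) = 7.82×10^-4 K/W
R_polyurethane foam = ln(42.6/15.6)/(2π×0.0297×1) = 5.383 K/W
R_cork board = ln(97.6/42.6)/(2π×0.0543×1) = 2.43 K/W
R_total = 7.814 K/W
Q = ΔT/R_total = 44/7.814
Q = 5.63 W/m
T_interface = T_inner + Q·ΣR(inner→interface) = -24 + 5.63×5.384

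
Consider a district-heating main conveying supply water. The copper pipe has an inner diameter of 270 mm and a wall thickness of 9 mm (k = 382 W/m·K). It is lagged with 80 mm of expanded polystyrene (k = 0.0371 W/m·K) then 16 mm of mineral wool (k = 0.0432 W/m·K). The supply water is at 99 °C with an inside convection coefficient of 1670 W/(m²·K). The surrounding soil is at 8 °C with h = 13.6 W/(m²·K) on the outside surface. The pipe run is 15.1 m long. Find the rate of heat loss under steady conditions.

Q ≈ 625 W

Cylindrical conduction, so R = ln(r₂/r₁)/(2πkL) per layer, in series:
R_inner film = 1/(h_i·2πr₁L) = 1/(1670×2π×0.135×15.1) = 4.675×10^-5 K/W
R_copper pipe wall = ln(144/135)/(2π×382×15.1) = 1.781×10^-6 K/W
R_expanded polystyrene = ln(224/144)/(2π×0.0371×15.1) = 0.1255 K/W
R_mineral wool = ln(240/224)/(2π×0.0432×15.1) = 0.01683 K/W
R_outer film = 1/(h_o·2πr_oL) = 1/(13.6×2π×0.24×15.1) = 0.003229 K/W
R_total = 0.1456 K/W
Q = ΔT/R_total = 91/0.1456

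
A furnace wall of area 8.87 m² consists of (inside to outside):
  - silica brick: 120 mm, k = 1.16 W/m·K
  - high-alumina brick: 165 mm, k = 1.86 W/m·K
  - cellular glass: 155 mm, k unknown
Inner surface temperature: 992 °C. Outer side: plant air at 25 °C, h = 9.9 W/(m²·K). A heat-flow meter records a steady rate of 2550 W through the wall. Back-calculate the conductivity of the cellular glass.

Thermal resistances in series:
R_silica brick = L/(kA) = 0.12/(1.16×8.87) = 0.01166 K/W
R_high-alumina brick = L/(kA) = 0.165/(1.86×8.87) = 0.01 K/W
R_outer film = 1/(h_o·A) = 1/(9.9×8.87) = 0.01139 K/W
Sum of known resistances R_other = 0.03305 K/W
Total R = ΔT/Q = 967/2550 = 0.3792 K/W
R_cellular glass = R_total − R_other = 0.3462 K/W
k = L/(R·A) = 0.155/(0.3462×8.87)

k ≈ 0.0505 W/(m·K)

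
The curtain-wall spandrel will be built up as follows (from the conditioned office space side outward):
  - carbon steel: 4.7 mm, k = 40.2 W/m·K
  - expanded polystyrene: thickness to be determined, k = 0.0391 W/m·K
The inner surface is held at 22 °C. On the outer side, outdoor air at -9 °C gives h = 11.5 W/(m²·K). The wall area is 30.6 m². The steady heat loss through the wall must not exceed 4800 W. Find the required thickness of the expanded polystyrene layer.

L ≈ 4.32 mm

Thermal resistances in series:
R_carbon steel = L/(kA) = 0.0047/(40.2×30.6) = 3.821×10^-6 K/W
R_outer film = 1/(h_o·A) = 1/(11.5×30.6) = 0.002842 K/W
Sum of the known resistances R_other = 0.002846 K/W
Required total resistance R_tot = ΔT/Q_allow = 31/4800 = 0.006458 K/W
R_expanded polystyrene = R_tot − R_other = 0.003613 K/W
L = R·k·A = 0.003613×0.0391×30.6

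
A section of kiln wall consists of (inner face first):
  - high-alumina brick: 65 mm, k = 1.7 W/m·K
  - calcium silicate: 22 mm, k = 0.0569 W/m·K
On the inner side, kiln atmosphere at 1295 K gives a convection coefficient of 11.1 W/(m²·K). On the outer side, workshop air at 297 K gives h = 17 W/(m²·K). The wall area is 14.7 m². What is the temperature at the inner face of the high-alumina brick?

T ≈ 1140 K

Using the resistance-network approach (series):
R_inner film = 1/(h_i·A) = 1/(11.1×14.7) = 0.006129 K/W
R_high-alumina brick = L/(kA) = 0.065/(1.7×14.7) = 0.002601 K/W
R_calcium silicate = L/(kA) = 0.022/(0.0569×14.7) = 0.0263 K/W
R_outer film = 1/(h_o·A) = 1/(17×14.7) = 0.004002 K/W
R_total = 0.03903 K/W;  Q = ΔT/R_total = 998/0.03903 = 25570 W
T_interface = T_inner − Q·ΣR(inner→interface) = 1295 − 25600×0.006129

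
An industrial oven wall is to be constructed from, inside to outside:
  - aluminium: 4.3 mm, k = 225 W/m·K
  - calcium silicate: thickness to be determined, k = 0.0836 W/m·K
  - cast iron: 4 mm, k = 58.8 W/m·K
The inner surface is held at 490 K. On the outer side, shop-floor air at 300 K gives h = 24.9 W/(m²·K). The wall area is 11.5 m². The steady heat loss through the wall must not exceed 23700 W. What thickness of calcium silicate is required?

L ≈ 4.34 mm

Using the resistance-network approach (series):
R_aluminium = L/(kA) = 0.0043/(225×11.5) = 1.662×10^-6 K/W
R_cast iron = L/(kA) = 0.004/(58.8×11.5) = 5.915×10^-6 K/W
R_outer film = 1/(h_o·A) = 1/(24.9×11.5) = 0.003492 K/W
Sum of the known resistances R_other = 0.0035 K/W
Required total resistance R_tot = ΔT/Q_allow = 190/23700 = 0.008017 K/W
R_calcium silicate = R_tot − R_other = 0.004517 K/W
L = R·k·A = 0.004517×0.0836×11.5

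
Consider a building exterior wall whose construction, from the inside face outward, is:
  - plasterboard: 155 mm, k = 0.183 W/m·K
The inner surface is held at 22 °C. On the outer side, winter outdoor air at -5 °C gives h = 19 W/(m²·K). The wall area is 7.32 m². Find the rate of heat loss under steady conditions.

Series thermal resistances:
R_plasterboard = L/(kA) = 0.155/(0.183×7.32) = 0.1157 K/W
R_outer film = 1/(h_o·A) = 1/(19×7.32) = 0.00719 K/W
R_total = 0.1229 K/W
Q = ΔT / R_total = 27 / 0.1229

Q ≈ 220 W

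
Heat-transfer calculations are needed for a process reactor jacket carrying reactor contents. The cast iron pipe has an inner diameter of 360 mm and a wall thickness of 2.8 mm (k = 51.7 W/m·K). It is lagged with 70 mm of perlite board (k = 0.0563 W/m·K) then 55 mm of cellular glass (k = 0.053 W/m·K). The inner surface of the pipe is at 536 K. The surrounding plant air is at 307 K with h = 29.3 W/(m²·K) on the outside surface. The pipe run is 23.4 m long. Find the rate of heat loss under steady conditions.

Q ≈ 3510 W

For a radial system each layer contributes R = ln(r_out/r_in)/(2πkL); films add R = 1/(hA).
R_cast iron pipe wall = ln(182.8/180)/(2π×51.7×23.4) = 2.031×10^-6 K/W
R_perlite board = ln(252.8/182.8)/(2π×0.0563×23.4) = 0.03917 K/W
R_cellular glass = ln(307.8/252.8)/(2π×0.053×23.4) = 0.02526 K/W
R_outer film = 1/(h_o·2πr_oL) = 1/(29.3×2π×0.3078×23.4) = 7.542×10^-4 K/W
R_total = 0.06518 K/W
Q = ΔT/R_total = 229/0.06518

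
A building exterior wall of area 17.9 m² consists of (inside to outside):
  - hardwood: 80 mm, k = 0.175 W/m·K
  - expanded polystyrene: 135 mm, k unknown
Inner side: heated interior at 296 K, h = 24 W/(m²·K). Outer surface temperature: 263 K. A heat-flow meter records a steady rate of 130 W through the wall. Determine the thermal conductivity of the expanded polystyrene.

Model the wall as resistances in series:
R_inner film = 1/(h_i·A) = 1/(24×17.9) = 0.002328 K/W
R_hardwood = L/(kA) = 0.08/(0.175×17.9) = 0.02554 K/W
Sum of known resistances R_other = 0.02787 K/W
Total R = ΔT/Q = 33/130 = 0.2538 K/W
R_expanded polystyrene = R_total − R_other = 0.226 K/W
k = L/(R·A) = 0.135/(0.226×17.9)

k ≈ 0.0334 W/(m·K)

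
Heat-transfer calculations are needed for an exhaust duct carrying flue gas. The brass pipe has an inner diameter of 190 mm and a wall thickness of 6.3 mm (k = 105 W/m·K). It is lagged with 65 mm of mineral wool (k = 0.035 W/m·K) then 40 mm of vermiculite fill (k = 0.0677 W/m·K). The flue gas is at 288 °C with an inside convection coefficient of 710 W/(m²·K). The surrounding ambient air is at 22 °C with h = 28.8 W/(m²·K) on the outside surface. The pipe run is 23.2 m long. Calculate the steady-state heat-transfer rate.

Q ≈ 2210 W

Radial resistances (cylindrical: R_cond = ln(r_o/r_i)/(2πkL), R_conv = 1/(h·2πrL)):
R_inner film = 1/(h_i·2πr₁L) = 1/(710×2π×0.095×23.2) = 1.017×10^-4 K/W
R_brass pipe wall = ln(101.3/95)/(2π×105×23.2) = 4.195×10^-6 K/W
R_mineral wool = ln(166.3/101.3)/(2π×0.035×23.2) = 0.09716 K/W
R_vermiculite fill = ln(206.3/166.3)/(2π×0.0677×23.2) = 0.02184 K/W
R_outer film = 1/(h_o·2πr_oL) = 1/(28.8×2π×0.2063×23.2) = 0.001155 K/W
R_total = 0.1203 K/W
Q = ΔT/R_total = 266/0.1203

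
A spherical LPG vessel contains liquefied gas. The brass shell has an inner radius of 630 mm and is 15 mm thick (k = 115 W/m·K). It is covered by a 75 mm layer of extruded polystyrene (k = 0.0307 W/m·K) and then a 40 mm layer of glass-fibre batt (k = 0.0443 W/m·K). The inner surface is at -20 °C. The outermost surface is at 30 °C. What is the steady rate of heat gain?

Q ≈ 90.9 W

For a spherical shell R = (1/r₁ − 1/r₂)/(4πk); film R = 1/(h·4πr²). In series:
R_brass shell = (1/0.63 − 1/0.645)/(4π×115) = 2.554×10^-5 K/W
R_extruded polystyrene = (1/0.645 − 1/0.72)/(4π×0.0307) = 0.4186 K/W
R_glass-fibre batt = (1/0.72 − 1/0.76)/(4π×0.0443) = 0.1313 K/W
R_total = 0.55 K/W
Q = ΔT/R_total = 50/0.55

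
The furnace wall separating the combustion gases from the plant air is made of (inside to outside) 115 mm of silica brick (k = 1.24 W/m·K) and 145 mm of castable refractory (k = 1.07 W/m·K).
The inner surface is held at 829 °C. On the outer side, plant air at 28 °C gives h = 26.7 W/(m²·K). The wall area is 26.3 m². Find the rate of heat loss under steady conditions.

Q ≈ 79300 W

Thermal resistances in series:
R_silica brick = L/(kA) = 0.115/(1.24×26.3) = 0.003526 K/W
R_castable refractory = L/(kA) = 0.145/(1.07×26.3) = 0.005153 K/W
R_outer film = 1/(h_o·A) = 1/(26.7×26.3) = 0.001424 K/W
R_total = 0.0101 K/W
Q = ΔT / R_total = 801 / 0.0101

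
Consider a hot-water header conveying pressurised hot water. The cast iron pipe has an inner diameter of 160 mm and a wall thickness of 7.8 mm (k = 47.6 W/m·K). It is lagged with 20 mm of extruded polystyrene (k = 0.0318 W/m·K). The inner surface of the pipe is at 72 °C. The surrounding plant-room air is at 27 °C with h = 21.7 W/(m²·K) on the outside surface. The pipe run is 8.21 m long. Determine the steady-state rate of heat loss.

Q ≈ 337 W

Per-layer cylindrical resistances, series-summed:
R_cast iron pipe wall = ln(87.8/80)/(2π×47.6×8.21) = 3.789×10^-5 K/W
R_extruded polystyrene = ln(107.8/87.8)/(2π×0.0318×8.21) = 0.1251 K/W
R_outer film = 1/(h_o·2πr_oL) = 1/(21.7×2π×0.1078×8.21) = 0.008287 K/W
R_total = 0.1334 K/W
Q = ΔT/R_total = 45/0.1334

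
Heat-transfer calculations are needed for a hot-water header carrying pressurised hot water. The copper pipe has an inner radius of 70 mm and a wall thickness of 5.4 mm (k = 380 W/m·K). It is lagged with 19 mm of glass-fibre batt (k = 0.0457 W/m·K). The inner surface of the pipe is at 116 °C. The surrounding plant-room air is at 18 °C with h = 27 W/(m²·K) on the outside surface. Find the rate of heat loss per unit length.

Cylindrical conduction, so R = ln(r₂/r₁)/(2πkL) per layer, in series:
R_copper pipe wall = ln(75.4/70)/(2π×380×1) = 3.112×10^-5 K/W
R_glass-fibre batt = ln(94.4/75.4)/(2π×0.0457×1) = 0.7827 K/W
R_outer film = 1/(h_o·2πr_oL) = 1/(27×2π×0.0944×1) = 0.06244 K/W
R_total = 0.8451 K/W
Q = ΔT/R_total = 98/0.8451

q′ ≈ 116 W/m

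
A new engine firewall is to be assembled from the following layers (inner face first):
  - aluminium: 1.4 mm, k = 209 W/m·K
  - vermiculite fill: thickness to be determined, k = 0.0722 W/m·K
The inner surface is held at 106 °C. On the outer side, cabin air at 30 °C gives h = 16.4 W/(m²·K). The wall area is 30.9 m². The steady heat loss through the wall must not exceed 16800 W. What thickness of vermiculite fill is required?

L ≈ 5.69 mm

Series thermal resistances:
R_aluminium = L/(kA) = 0.0014/(209×30.9) = 2.168×10^-7 K/W
R_outer film = 1/(h_o·A) = 1/(16.4×30.9) = 0.001973 K/W
Sum of the known resistances R_other = 0.001974 K/W
Required total resistance R_tot = ΔT/Q_allow = 76/16800 = 0.004524 K/W
R_vermiculite fill = R_tot − R_other = 0.00255 K/W
L = R·k·A = 0.00255×0.0722×30.9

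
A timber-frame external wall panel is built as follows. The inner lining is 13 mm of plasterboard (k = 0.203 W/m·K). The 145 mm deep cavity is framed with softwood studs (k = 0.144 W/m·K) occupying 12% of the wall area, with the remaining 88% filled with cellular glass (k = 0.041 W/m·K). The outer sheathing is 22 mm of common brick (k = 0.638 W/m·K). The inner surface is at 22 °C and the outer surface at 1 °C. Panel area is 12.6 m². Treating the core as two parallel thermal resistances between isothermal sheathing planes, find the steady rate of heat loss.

Sheathing layers in series; stud and cavity paths in parallel between them.
R_inner = 0.013/(0.203×12.6) = 0.005082 K/W
R_stud  = 0.145/(0.144×0.12×12.6) = 0.666 K/W
R_cav   = 0.145/(0.041×0.88×12.6) = 0.319 K/W
1/R_core = 1/R_stud + 1/R_cav → R_core = 0.2157 K/W
R_outer = 0.022/(0.638×12.6) = 0.002737 K/W
R_total = 0.2235 K/W
Q = ΔT/R_total = 21/0.2235

Q ≈ 94 W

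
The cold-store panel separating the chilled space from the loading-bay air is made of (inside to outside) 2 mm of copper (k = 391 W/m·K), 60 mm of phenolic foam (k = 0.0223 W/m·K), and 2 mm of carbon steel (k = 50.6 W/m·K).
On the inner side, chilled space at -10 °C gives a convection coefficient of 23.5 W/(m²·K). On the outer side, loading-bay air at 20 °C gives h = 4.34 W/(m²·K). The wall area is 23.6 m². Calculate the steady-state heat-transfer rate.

Treating each layer as a thermal resistance in series:
R_inner film = 1/(h_i·A) = 1/(23.5×23.6) = 0.001803 K/W
R_copper = L/(kA) = 0.002/(391×23.6) = 2.167×10^-7 K/W
R_phenolic foam = L/(kA) = 0.06/(0.0223×23.6) = 0.114 K/W
R_carbon steel = L/(kA) = 0.002/(50.6×23.6) = 1.675×10^-6 K/W
R_outer film = 1/(h_o·A) = 1/(4.34×23.6) = 0.009763 K/W
R_total = 0.1256 K/W
Q = ΔT / R_total = 30 / 0.1256

Q ≈ 239 W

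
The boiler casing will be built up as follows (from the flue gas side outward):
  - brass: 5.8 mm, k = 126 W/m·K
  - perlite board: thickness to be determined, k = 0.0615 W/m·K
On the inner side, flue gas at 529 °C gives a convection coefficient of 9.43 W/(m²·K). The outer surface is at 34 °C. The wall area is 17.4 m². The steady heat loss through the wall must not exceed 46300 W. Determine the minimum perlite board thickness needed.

Series thermal resistances:
R_inner film = 1/(h_i·A) = 1/(9.43×17.4) = 0.006095 K/W
R_brass = L/(kA) = 0.0058/(126×17.4) = 2.646×10^-6 K/W
Sum of the known resistances R_other = 0.006097 K/W
Required total resistance R_tot = ΔT/Q_allow = 495/46300 = 0.01069 K/W
R_perlite board = R_tot − R_other = 0.004594 K/W
L = R·k·A = 0.004594×0.0615×17.4

L ≈ 4.92 mm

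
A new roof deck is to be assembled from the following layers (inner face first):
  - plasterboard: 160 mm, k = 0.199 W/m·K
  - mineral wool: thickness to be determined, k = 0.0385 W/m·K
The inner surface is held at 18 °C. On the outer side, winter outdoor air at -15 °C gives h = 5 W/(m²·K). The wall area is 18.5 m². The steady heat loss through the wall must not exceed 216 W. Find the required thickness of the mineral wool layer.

L ≈ 70.2 mm

Series thermal resistances:
R_plasterboard = L/(kA) = 0.16/(0.199×18.5) = 0.04346 K/W
R_outer film = 1/(h_o·A) = 1/(5×18.5) = 0.01081 K/W
Sum of the known resistances R_other = 0.05427 K/W
Required total resistance R_tot = ΔT/Q_allow = 33/216 = 0.1528 K/W
R_mineral wool = R_tot − R_other = 0.09851 K/W
L = R·k·A = 0.09851×0.0385×18.5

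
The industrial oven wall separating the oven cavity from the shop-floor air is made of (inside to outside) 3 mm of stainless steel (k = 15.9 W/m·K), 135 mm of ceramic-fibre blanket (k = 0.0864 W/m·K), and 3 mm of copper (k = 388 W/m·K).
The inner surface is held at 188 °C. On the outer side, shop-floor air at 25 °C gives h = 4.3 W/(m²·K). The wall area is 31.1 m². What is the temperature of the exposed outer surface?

Model the wall as resistances in series:
R_stainless steel = L/(kA) = 0.003/(15.9×31.1) = 6.067×10^-6 K/W
R_ceramic-fibre blanket = L/(kA) = 0.135/(0.0864×31.1) = 0.05024 K/W
R_copper = L/(kA) = 0.003/(388×31.1) = 2.486×10^-7 K/W
R_outer film = 1/(h_o·A) = 1/(4.3×31.1) = 0.007478 K/W
R_total = 0.05773 K/W;  Q = ΔT/R_total = 163/0.05773 = 2824 W
T_interface = T_inner − Q·ΣR(inner→interface) = 188 − 2820×0.05025

T ≈ 46.1 °C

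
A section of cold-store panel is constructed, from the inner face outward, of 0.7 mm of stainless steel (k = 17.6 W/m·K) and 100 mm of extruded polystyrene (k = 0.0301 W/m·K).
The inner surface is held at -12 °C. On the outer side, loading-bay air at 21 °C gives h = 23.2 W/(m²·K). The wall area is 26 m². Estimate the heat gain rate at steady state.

Series thermal resistances:
R_stainless steel = L/(kA) = 0.0007/(17.6×26) = 1.53×10^-6 K/W
R_extruded polystyrene = L/(kA) = 0.1/(0.0301×26) = 0.1278 K/W
R_outer film = 1/(h_o·A) = 1/(23.2×26) = 0.001658 K/W
R_total = 0.1294 K/W
Q = ΔT / R_total = 33 / 0.1294

Q ≈ 255 W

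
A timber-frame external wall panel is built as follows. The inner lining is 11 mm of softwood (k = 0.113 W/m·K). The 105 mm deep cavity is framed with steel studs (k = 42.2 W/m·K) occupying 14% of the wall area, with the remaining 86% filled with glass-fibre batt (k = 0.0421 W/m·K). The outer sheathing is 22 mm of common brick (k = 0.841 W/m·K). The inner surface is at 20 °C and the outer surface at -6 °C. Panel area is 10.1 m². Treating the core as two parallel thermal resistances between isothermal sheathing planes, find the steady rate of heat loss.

Sheathing layers in series; stud and cavity paths in parallel between them.
R_inner = 0.011/(0.113×10.1) = 0.009638 K/W
R_stud  = 0.105/(42.2×0.14×10.1) = 0.00176 K/W
R_cav   = 0.105/(0.0421×0.86×10.1) = 0.2871 K/W
1/R_core = 1/R_stud + 1/R_cav → R_core = 0.001749 K/W
R_outer = 0.022/(0.841×10.1) = 0.00259 K/W
R_total = 0.01398 K/W
Q = ΔT/R_total = 26/0.01398

Q ≈ 1860 W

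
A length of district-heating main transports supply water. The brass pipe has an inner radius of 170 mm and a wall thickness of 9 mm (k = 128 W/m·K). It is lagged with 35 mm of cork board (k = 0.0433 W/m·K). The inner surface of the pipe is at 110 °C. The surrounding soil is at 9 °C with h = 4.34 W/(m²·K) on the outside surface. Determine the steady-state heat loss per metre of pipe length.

Cylindrical conduction, so R = ln(r₂/r₁)/(2πkL) per layer, in series:
R_brass pipe wall = ln(179/170)/(2π×128×1) = 6.414×10^-5 K/W
R_cork board = ln(214/179)/(2π×0.0433×1) = 0.6564 K/W
R_outer film = 1/(h_o·2πr_oL) = 1/(4.34×2π×0.214×1) = 0.1714 K/W
R_total = 0.8279 K/W
Q = ΔT/R_total = 101/0.8279

q′ ≈ 122 W/m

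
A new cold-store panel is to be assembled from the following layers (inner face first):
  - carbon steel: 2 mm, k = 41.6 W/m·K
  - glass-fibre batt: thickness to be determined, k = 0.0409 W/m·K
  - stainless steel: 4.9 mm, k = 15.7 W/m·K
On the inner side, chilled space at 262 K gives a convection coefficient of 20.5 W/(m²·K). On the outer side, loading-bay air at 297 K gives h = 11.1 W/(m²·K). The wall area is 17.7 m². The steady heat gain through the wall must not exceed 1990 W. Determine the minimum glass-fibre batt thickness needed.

Using the resistance-network approach (series):
R_inner film = 1/(h_i·A) = 1/(20.5×17.7) = 0.002756 K/W
R_carbon steel = L/(kA) = 0.002/(41.6×17.7) = 2.716×10^-6 K/W
R_stainless steel = L/(kA) = 0.0049/(15.7×17.7) = 1.763×10^-5 K/W
R_outer film = 1/(h_o·A) = 1/(11.1×17.7) = 0.00509 K/W
Sum of the known resistances R_other = 0.007866 K/W
Required total resistance R_tot = ΔT/Q_allow = 35/1990 = 0.01759 K/W
R_glass-fibre batt = R_tot − R_other = 0.009722 K/W
L = R·k·A = 0.009722×0.0409×17.7

L ≈ 7.04 mm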